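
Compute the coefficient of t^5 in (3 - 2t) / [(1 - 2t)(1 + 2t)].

Partial fractions give a closed form: a_n = (1)·2^n + (2)·(-2)^n.
At n = 5: a_5 = -32.

-32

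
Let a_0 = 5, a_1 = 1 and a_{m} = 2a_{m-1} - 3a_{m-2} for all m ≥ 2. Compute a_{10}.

The ordinary generating function has denominator 1 - 2z + 3z^2.
Iterating the recurrence: a_0,…,a_{10} = 5, 1, -13, -29, -19, 49, 155, 163, -139, -767, -1117.

-1117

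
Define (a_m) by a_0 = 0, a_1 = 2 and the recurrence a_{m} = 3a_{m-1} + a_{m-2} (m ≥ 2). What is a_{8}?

The ordinary generating function has denominator 1 - 3x - x^2.
Iterating the recurrence: a_0,…,a_{8} = 0, 2, 6, 20, 66, 218, 720, 2378, 7854.

7854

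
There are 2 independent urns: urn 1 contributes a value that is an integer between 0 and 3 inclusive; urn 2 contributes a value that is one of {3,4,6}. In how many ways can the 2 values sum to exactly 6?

The generating function for the choices is (1 + t + t^2 + t^3)·(t^3 + t^4 + t^6); the count is [t^6].
(1 + t + t^2 + t^3) has coefficients 1,1,1,1 for degrees 0…3.
(t^3 + t^4 + t^6) has coefficients 0,0,0,1,1,0,1 for degrees 0…6.
[t^6] = 1·1 + 1·0 + 1·1 + 1·1 = 3.

3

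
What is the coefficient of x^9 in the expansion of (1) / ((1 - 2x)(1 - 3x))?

Partial fractions give a closed form: a_n = (-2)·2^n + (3)·3^n.
At n = 9: a_9 = 58025.

58025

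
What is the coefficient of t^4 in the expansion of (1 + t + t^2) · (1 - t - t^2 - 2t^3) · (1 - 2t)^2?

(1 + t + t^2) has coefficients 1,1,1 for degrees 0…2.
(1 - t - t^2 - 2t^3) has coefficients 1,-1,-1,-2,0 for degrees 0…4.
Finally multiplying by (1 - 2t)^2, the product of all factors after the first has coefficients 1,-5,7,-2,4 for degrees 0…4.
[t^4] = 1·4 + 1·(-2) + 1·7 = 9.

9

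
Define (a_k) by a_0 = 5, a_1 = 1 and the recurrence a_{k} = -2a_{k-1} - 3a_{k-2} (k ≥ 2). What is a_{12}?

4405

The ordinary generating function has denominator 1 + 2t + 3t^2.
Iterating the recurrence: a_0,…,a_{12} = 5, 1, -17, 31, -11, -71, 175, -137, -251, 913, -1073, -593, 4405.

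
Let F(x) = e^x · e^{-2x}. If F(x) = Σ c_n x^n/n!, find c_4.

1

The EGF product rule gives c_4 = Σ_{k_1+k_2=4} C(4; k_1,k_2) · ∏ g_i(k_i), where e^x gives (1)^k; e^{-2x} gives (-2)^k.
g_1(k) for k = 0…4: 1, 1, 1, 1, 1.
g_2(k) for k = 0…4: 1, -2, 4, -8, 16.
c_4 = Σ_k C(4,k)·g_1(k)·g_2(4−k) = 1·1·16 + 4·1·(-8) + 6·1·4 + 4·1·(-2) + 1·1·1 = 16 − 32 + 24 − 8 + 1 = 1.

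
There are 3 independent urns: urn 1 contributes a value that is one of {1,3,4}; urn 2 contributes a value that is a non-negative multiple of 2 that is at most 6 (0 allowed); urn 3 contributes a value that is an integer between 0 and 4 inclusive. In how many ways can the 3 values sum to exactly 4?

4

The generating function for the choices is (q + q^3 + q^4)·(1 + q^2 + q^4 + q^6)·(1 + q + q^2 + q^3 + q^4); the count is [q^4].
(q + q^3 + q^4) has coefficients 0,1,0,1,1 for degrees 0…4.
(1 + q^2 + q^4 + q^6) has coefficients 1,0,1,0,1 for degrees 0…4.
Finally multiplying by (1 + q + q^2 + q^3 + q^4), the product of all factors after the first has coefficients 1,1,2,2,3 for degrees 0…4.
[q^4] = 1·2 + 1·1 + 1·1 = 4.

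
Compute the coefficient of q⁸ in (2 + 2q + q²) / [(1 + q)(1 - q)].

3

The denominator gives the recurrence a_n = a_(n−2) for n ≥ 3; the numerator fixes a_0 = 2, a_1 = 2, a_2 = 3.
Iterating: 2, 2, 3, 2, 3, 2, 3, 2, 3, so a_8 = 3.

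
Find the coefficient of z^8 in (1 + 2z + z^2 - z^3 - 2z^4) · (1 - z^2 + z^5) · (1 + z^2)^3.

2

(1 + 2z + z^2 - z^3 - 2z^4) has coefficients 1,2,1,-1,-2 for degrees 0…4.
(1 - z^2 + z^5) has coefficients 1,0,-1,0,0,1,0,0,0 for degrees 0…8.
Finally multiplying by (1 + z^2)^3, the product of all factors after the first has coefficients 1,0,2,0,0,1,-2,3,-1 for degrees 0…8.
[z^8] = 1·(-1) + 2·3 + 1·(-2) − 1·1 − 2·0 = 2.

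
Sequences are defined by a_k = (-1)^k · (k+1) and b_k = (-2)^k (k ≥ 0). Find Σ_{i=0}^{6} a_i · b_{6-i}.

The convolution is the x^6 coefficient of A(x)B(x).
Σ = 1·64 − 2·(-32) + 3·16 − 4·(-8) + 5·4 − 6·(-2) + 7·1 = 247.

247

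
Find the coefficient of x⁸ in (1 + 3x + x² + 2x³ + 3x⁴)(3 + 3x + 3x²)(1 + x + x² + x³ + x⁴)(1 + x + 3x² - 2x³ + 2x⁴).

303

(1 + 3x + x² + 2x³ + 3x⁴) has coefficients 1,3,1,2,3 for degrees 0…4.
(3 + 3x + 3x²) has coefficients 3,3,3,0,0,0,0,0,0 for degrees 0…8.
Multiplying by (1 + x + x² + x³ + x⁴) gives running coefficients 3,6,9,9,9,6,3,0,0 for degrees 0…8.
Finally multiplying by (1 + x + 3x² - 2x³ + 2x⁴), the product of all factors after the first has coefficients 3,9,24,30,39,36,36,21,15 for degrees 0…8.
[x⁸] = 1·15 + 3·21 + 1·36 + 2·36 + 3·39 = 303.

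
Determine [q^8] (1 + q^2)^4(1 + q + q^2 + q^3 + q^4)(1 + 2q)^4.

923

(1 + q^2)^4 has coefficients 1,0,4,0,6,0,4,0,1 for degrees 0…8.
(1 + q + q^2 + q^3 + q^4) has coefficients 1,1,1,1,1,0,0,0,0 for degrees 0…8.
Finally multiplying by (1 + 2q)^4, the product of all factors after the first has coefficients 1,9,33,65,81,80,72,48,16 for degrees 0…8.
[q^8] = 1·16 + 4·72 + 6·81 + 4·33 + 1·1 = 923.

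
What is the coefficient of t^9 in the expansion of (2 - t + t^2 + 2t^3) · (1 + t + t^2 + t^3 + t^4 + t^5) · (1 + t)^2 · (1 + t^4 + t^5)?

37

(2 - t + t^2 + 2t^3) has coefficients 2,-1,1,2 for degrees 0…3.
(1 + t + t^2 + t^3 + t^4 + t^5) has coefficients 1,1,1,1,1,1,0,0,0,0 for degrees 0…9.
Multiplying by (1 + t)^2 gives running coefficients 1,3,4,4,4,4,3,1,0,0 for degrees 0…9.
Finally multiplying by (1 + t^4 + t^5), the product of all factors after the first has coefficients 1,3,4,4,5,8,10,9,8,8 for degrees 0…9.
[t^9] = 2·8 − 1·8 + 1·9 + 2·10 = 37.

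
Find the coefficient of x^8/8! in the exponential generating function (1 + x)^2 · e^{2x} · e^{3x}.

2515625

The EGF product rule gives c_8 = Σ_{k_1+k_2+k_3=8} C(8; k_1,k_2,k_3) · ∏ g_i(k_i), where (1+x)^2 gives the falling factorial (2)_k; e^{2x} gives (2)^k; e^{3x} gives (3)^k.
g_1(k) for k = 0…8: 1, 2, 2, 0, 0, 0, 0, 0, 0.
g_2(k) for k = 0…8: 1, 2, 4, 8, 16, 32, 64, 128, 256.
g_3(k) for k = 0…8: 1, 3, 9, 27, 81, 243, 729, 2187, 6561.
First combine the last two factors: h(k) = Σ_j C(k,j)·g_2(j)·g_3(k−j) for k = 0…8: 1, 5, 25, 125, 625, 3125, 15625, 78125, 390625.
c_8 = Σ_k C(8,k)·g_1(k)·h(8−k) = 1·1·390625 + 8·2·78125 + 28·2·15625 = 390625 + 1250000 + 875000 = 2515625.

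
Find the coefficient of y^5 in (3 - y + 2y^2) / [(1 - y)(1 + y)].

-1

The denominator gives the recurrence a_n = a_(n−2) for n ≥ 3; the numerator fixes a_0 = 3, a_1 = -1, a_2 = 5.
Iterating: 3, -1, 5, -1, 5, -1, so a_5 = -1.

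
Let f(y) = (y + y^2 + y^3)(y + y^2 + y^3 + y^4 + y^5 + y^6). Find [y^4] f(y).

3

(y + y^2 + y^3) has coefficients 0,1,1,1 for degrees 0…3.
(y + y^2 + y^3 + y^4 + y^5 + y^6) has coefficients 0,1,1,1,1 for degrees 0…4.
[y^4] = 1·1 + 1·1 + 1·1 = 3.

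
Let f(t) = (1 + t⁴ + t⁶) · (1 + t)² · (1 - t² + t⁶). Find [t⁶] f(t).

2

(1 + t⁴ + t⁶) has coefficients 1,0,0,0,1,0,1 for degrees 0…6.
(1 + t)² has coefficients 1,2,1,0,0,0,0 for degrees 0…6.
Finally multiplying by (1 - t² + t⁶), the product of all factors after the first has coefficients 1,2,0,-2,-1,0,1 for degrees 0…6.
[t⁶] = 1·1 + 1·0 + 1·1 = 2.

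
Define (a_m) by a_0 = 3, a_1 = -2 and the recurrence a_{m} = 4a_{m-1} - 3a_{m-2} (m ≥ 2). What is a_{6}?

-1817

The ordinary generating function has denominator 1 - 4z + 3z^2.
Iterating the recurrence: a_0,…,a_{6} = 3, -2, -17, -62, -197, -602, -1817.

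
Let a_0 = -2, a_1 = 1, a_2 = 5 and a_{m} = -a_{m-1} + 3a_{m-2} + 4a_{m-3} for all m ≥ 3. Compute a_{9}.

The ordinary generating function has denominator 1 + t - 3t^2 - 4t^3.
Iterating the recurrence: a_0,…,a_{9} = -2, 1, 5, -10, 29, -39, 86, -87, 189, -106.

-106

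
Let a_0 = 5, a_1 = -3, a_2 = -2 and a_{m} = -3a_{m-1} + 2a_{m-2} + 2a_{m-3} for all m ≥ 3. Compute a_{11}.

216964

The ordinary generating function has denominator 1 + 3x - 2x^2 - 2x^3.
Iterating the recurrence: a_0,…,a_{11} = 5, -3, -2, 10, -40, 136, -468, 1596, -5452, 18612, -63548, 216964.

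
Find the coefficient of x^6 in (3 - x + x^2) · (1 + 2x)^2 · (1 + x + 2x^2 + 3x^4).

(3 - x + x^2) has coefficients 3,-1,1 for degrees 0…2.
(1 + 2x)^2 has coefficients 1,4,4,0,0,0,0 for degrees 0…6.
Finally multiplying by (1 + x + 2x^2 + 3x^4), the product of all factors after the first has coefficients 1,5,10,12,11,12,12 for degrees 0…6.
[x^6] = 3·12 − 1·12 + 1·11 = 35.

35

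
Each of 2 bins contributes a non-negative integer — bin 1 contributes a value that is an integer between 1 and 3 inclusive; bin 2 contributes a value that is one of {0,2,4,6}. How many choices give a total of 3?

The generating function for the choices is (q + q² + q³)·(1 + q² + q⁴ + q⁶); the count is [q³].
(q + q² + q³) has coefficients 0,1,1,1 for degrees 0…3.
(1 + q² + q⁴ + q⁶) has coefficients 1,0,1,0 for degrees 0…3.
[q³] = 1·1 + 1·0 + 1·1 = 2.

2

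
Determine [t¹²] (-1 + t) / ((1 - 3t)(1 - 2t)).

-1058786

The denominator gives the recurrence a_n = 5a_(n−1) − 6a_(n−2) for n ≥ 2; the numerator fixes a_0 = -1, a_1 = -4.
Iterating: -1, -4, -14, -46, -146, -454, -1394, -4246, -12866, -38854, -117074, -352246, -1058786, so a_12 = -1058786.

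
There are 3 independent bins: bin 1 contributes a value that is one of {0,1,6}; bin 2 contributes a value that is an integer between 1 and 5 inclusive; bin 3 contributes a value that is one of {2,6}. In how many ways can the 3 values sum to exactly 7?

3

The generating function for the choices is (1 + q + q^6)·(q + q^2 + q^3 + q^4 + q^5)·(q^2 + q^6); the count is [q^7].
(1 + q + q^6) has coefficients 1,1,0,0,0,0,1 for degrees 0…6.
(q + q^2 + q^3 + q^4 + q^5) has coefficients 0,1,1,1,1,1,0,0 for degrees 0…7.
Finally multiplying by (q^2 + q^6), the product of all factors after the first has coefficients 0,0,0,1,1,1,1,2 for degrees 0…7.
[q^7] = 1·2 + 1·1 + 1·0 = 3.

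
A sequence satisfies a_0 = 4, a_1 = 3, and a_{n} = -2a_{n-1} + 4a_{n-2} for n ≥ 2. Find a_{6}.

512

The ordinary generating function has denominator 1 + 2q - 4q^2.
Iterating the recurrence: a_0,…,a_{6} = 4, 3, 10, -8, 56, -144, 512.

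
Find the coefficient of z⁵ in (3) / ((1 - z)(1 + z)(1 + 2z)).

Partial fractions give a closed form: a_n = (1/2)·1^n + (-3/2)·(-1)^n + (4)·(-2)^n.
At n = 5: a_5 = -126.

-126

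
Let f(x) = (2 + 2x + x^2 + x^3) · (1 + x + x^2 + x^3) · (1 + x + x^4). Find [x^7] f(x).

7

(2 + 2x + x^2 + x^3) has coefficients 2,2,1,1 for degrees 0…3.
(1 + x + x^2 + x^3) has coefficients 1,1,1,1,0,0,0,0 for degrees 0…7.
Finally multiplying by (1 + x + x^4), the product of all factors after the first has coefficients 1,2,2,2,2,1,1,1 for degrees 0…7.
[x^7] = 2·1 + 2·1 + 1·1 + 1·2 = 7.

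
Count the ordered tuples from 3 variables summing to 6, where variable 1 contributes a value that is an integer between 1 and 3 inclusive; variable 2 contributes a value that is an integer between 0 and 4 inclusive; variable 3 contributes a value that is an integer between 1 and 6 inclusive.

The generating function for the choices is (x + x² + x³)·(1 + x + x² + x³ + x⁴)·(x + x² + x³ + x⁴ + x⁵ + x⁶); the count is [x⁶].
(x + x² + x³) has coefficients 0,1,1,1 for degrees 0…3.
(1 + x + x² + x³ + x⁴) has coefficients 1,1,1,1,1,0,0 for degrees 0…6.
Finally multiplying by (x + x² + x³ + x⁴ + x⁵ + x⁶), the product of all factors after the first has coefficients 0,1,2,3,4,5,5 for degrees 0…6.
[x⁶] = 1·5 + 1·4 + 1·3 = 12.

12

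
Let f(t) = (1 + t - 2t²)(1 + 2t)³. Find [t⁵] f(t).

-16

(1 + t - 2t²) has coefficients 1,1,-2 for degrees 0…2.
(1 + 2t)³ has coefficients 1,6,12,8,0,0 for degrees 0…5.
[t⁵] = 1·0 + 1·0 − 2·8 = -16.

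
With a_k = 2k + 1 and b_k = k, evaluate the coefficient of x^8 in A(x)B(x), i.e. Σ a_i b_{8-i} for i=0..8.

204

This is [x^8] in the product of the two ordinary generating functions.
Σ = 1·8 + 3·7 + 5·6 + 7·5 + 9·4 + 11·3 + 13·2 + 15·1 + 17·0 = 204.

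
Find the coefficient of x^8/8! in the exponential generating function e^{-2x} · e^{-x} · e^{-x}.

65536

The EGF product rule gives c_8 = Σ_{k_1+k_2+k_3=8} C(8; k_1,k_2,k_3) · ∏ g_i(k_i), where e^{-2x} gives (-2)^k; e^{-x} gives (-1)^k; e^{-x} gives (-1)^k.
g_1(k) for k = 0…8: 1, -2, 4, -8, 16, -32, 64, -128, 256.
g_2(k) for k = 0…8: 1, -1, 1, -1, 1, -1, 1, -1, 1.
g_3(k) for k = 0…8: 1, -1, 1, -1, 1, -1, 1, -1, 1.
First combine the last two factors: h(k) = Σ_j C(k,j)·g_2(j)·g_3(k−j) for k = 0…8: 1, -2, 4, -8, 16, -32, 64, -128, 256.
c_8 = Σ_k C(8,k)·g_1(k)·h(8−k) = 1·1·256 + 8·(-2)·(-128) + 28·4·64 + 56·(-8)·(-32) + 70·16·16 + 56·(-32)·(-8) + 28·64·4 + 8·(-128)·(-2) + 1·256·1 = 256 + 2048 + 7168 + 14336 + 17920 + 14336 + 7168 + 2048 + 256 = 65536.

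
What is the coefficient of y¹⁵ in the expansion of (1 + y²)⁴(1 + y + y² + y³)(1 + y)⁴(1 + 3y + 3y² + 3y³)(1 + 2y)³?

17186

(1 + y²)⁴ has coefficients 1,0,4,0,6,0,4,0,1 for degrees 0…8.
(1 + y + y² + y³) has coefficients 1,1,1,1,0,0,0,0,0,0,0,0,0,0,0,0 for degrees 0…15.
Multiplying by (1 + y)⁴ gives running coefficients 1,5,11,15,15,11,5,1,0,0,0,0,0,0,0,0 for degrees 0…15.
Multiplying by (1 + 3y + 3y² + 3y³) gives running coefficients 1,8,29,66,108,134,128,94,51,18,3,0,0,0,0,0 for degrees 0…15.
Finally multiplying by (1 + 2y)³, the product of all factors after the first has coefficients 1,14,89,344,916,1806,2756,3334,3223,2476,1475,642,180,24,0,0 for degrees 0…15.
[y¹⁵] = 1·0 + 4·24 + 6·642 + 4·2476 + 1·3334 = 17186.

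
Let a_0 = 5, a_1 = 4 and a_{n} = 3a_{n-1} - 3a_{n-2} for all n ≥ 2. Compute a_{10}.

The ordinary generating function has denominator 1 - 3z + 3z^2.
Iterating the recurrence: a_0,…,a_{10} = 5, 4, -3, -21, -54, -99, -135, -108, 81, 567, 1458.

1458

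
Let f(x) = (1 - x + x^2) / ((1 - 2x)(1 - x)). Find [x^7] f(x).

191

The denominator gives the recurrence a_n = 3a_(n−1) − 2a_(n−2) for n ≥ 3; the numerator fixes a_0 = 1, a_1 = 2, a_2 = 5.
Iterating: 1, 2, 5, 11, 23, 47, 95, 191, so a_7 = 191.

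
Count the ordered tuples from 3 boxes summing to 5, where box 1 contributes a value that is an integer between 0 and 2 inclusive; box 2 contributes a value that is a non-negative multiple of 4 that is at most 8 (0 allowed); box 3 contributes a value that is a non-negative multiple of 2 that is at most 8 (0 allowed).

The generating function for the choices is (1 + q + q^2)·(1 + q^4 + q^8)·(1 + q^2 + q^4 + q^6 + q^8); the count is [q^5].
(1 + q + q^2) has coefficients 1,1,1 for degrees 0…2.
(1 + q^4 + q^8) has coefficients 1,0,0,0,1,0 for degrees 0…5.
Finally multiplying by (1 + q^2 + q^4 + q^6 + q^8), the product of all factors after the first has coefficients 1,0,1,0,2,0 for degrees 0…5.
[q^5] = 1·0 + 1·2 + 1·0 = 2.

2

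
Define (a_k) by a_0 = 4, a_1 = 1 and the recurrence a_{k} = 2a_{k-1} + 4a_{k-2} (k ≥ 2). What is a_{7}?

The ordinary generating function has denominator 1 - 2q - 4q^2.
Iterating the recurrence: a_0,…,a_{7} = 4, 1, 18, 40, 152, 464, 1536, 4928.

4928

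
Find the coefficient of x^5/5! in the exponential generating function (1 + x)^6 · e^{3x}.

27693

The EGF product rule gives c_5 = Σ_{k_1+k_2=5} C(5; k_1,k_2) · ∏ g_i(k_i), where (1+x)^6 gives the falling factorial (6)_k; e^{3x} gives (3)^k.
g_1(k) for k = 0…5: 1, 6, 30, 120, 360, 720.
g_2(k) for k = 0…5: 1, 3, 9, 27, 81, 243.
c_5 = Σ_k C(5,k)·g_1(k)·g_2(5−k) = 1·1·243 + 5·6·81 + 10·30·27 + 10·120·9 + 5·360·3 + 1·720·1 = 243 + 2430 + 8100 + 10800 + 5400 + 720 = 27693.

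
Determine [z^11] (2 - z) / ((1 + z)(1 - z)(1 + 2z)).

Partial fractions give a closed form: a_n = (-3/2)·(-1)^n + (1/6)·1^n + (10/3)·(-2)^n.
At n = 11: a_11 = -6825.

-6825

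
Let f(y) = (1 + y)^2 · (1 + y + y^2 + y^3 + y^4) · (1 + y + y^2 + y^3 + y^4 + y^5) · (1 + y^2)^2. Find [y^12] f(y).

(1 + y)^2 has coefficients 1,2,1 for degrees 0…2.
(1 + y + y^2 + y^3 + y^4) has coefficients 1,1,1,1,1,0,0,0,0,0,0,0,0 for degrees 0…12.
Multiplying by (1 + y + y^2 + y^3 + y^4 + y^5) gives running coefficients 1,2,3,4,5,5,4,3,2,1,0,0,0 for degrees 0…12.
Finally multiplying by (1 + y^2)^2, the product of all factors after the first has coefficients 1,2,5,8,12,15,17,17,15,12,8,5,2 for degrees 0…12.
[y^12] = 1·2 + 2·5 + 1·8 = 20.

20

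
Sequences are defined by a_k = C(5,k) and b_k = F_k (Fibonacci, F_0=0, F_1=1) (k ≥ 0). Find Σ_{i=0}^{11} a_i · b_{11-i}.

The convolution is the t^11 coefficient of A(t)B(t).
Σ = 1·89 + 5·55 + 10·34 + 10·21 + 5·13 + 1·8 + 0·5 + 0·3 + 0·2 + 0·1 + 0·1 + 0·0 = 987.

987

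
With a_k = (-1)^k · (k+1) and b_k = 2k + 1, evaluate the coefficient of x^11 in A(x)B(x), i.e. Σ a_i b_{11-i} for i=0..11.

6

Write out a_i and b_{11-i} for i = 0,…,11 and sum the products.
Σ = 1·23 − 2·21 + 3·19 − 4·17 + 5·15 − 6·13 + 7·11 − 8·9 + 9·7 − 10·5 + 11·3 − 12·1 = 6.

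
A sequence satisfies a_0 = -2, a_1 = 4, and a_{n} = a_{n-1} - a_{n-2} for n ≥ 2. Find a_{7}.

The ordinary generating function has denominator 1 - t + t^2.
Iterating the recurrence: a_0,…,a_{7} = -2, 4, 6, 2, -4, -6, -2, 4.

4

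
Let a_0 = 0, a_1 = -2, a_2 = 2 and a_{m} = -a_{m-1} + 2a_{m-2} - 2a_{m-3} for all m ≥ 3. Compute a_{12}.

9510

The ordinary generating function has denominator 1 + q - 2q^2 + 2q^3.
Iterating the recurrence: a_0,…,a_{12} = 0, -2, 2, -6, 14, -30, 70, -158, 358, -814, 1846, -4190, 9510.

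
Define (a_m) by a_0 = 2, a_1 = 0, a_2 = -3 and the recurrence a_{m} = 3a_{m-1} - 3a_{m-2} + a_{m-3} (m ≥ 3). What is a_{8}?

The ordinary generating function has denominator 1 - 3y + 3y^2 - y^3.
Iterating the recurrence: a_0,…,a_{8} = 2, 0, -3, -7, -12, -18, -25, -33, -42.

-42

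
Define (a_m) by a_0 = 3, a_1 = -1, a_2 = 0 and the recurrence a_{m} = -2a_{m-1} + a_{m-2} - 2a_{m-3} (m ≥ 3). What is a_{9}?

The ordinary generating function has denominator 1 + 2z - z^2 + 2z^3.
Iterating the recurrence: a_0,…,a_{9} = 3, -1, 0, -7, 16, -39, 108, -287, 760, -2023.

-2023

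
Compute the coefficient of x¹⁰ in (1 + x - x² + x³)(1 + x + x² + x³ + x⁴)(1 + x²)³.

(1 + x - x² + x³) has coefficients 1,1,-1,1 for degrees 0…3.
(1 + x + x² + x³ + x⁴) has coefficients 1,1,1,1,1,0,0,0,0,0,0 for degrees 0…10.
Finally multiplying by (1 + x²)³, the product of all factors after the first has coefficients 1,1,4,4,7,6,7,4,4,1,1 for degrees 0…10.
[x¹⁰] = 1·1 + 1·1 − 1·4 + 1·4 = 2.

2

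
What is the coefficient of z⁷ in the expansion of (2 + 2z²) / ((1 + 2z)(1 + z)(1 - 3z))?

1932

Partial fractions give a closed form: a_n = (2)·(-2)^n + (-1)·(-1)^n + (1)·3^n.
At n = 7: a_7 = 1932.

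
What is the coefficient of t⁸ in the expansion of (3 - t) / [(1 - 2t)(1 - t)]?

Partial fractions give a closed form: a_n = (5)·2^n + (-2)·1^n.
At n = 8: a_8 = 1278.

1278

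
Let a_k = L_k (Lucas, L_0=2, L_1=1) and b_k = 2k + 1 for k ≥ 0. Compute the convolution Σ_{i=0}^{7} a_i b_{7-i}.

299

This is [x^7] in the product of the two ordinary generating functions.
Σ = 2·15 + 1·13 + 3·11 + 4·9 + 7·7 + 11·5 + 18·3 + 29·1 = 299.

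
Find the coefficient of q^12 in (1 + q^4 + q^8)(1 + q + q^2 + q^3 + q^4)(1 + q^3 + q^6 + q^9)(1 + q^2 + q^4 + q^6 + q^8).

(1 + q^4 + q^8) has coefficients 1,0,0,0,1,0,0,0,1 for degrees 0…8.
(1 + q + q^2 + q^3 + q^4) has coefficients 1,1,1,1,1,0,0,0,0,0,0,0,0 for degrees 0…12.
Multiplying by (1 + q^3 + q^6 + q^9) gives running coefficients 1,1,1,2,2,1,2,2,1,2,2,1,1 for degrees 0…12.
Finally multiplying by (1 + q^2 + q^4 + q^6 + q^8), the product of all factors after the first has coefficients 1,1,2,3,4,4,6,6,7,8,8,8,8 for degrees 0…12.
[q^12] = 1·8 + 1·7 + 1·4 = 19.

19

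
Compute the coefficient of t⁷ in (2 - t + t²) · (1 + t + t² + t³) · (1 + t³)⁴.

(2 - t + t²) has coefficients 2,-1,1 for degrees 0…2.
(1 + t + t² + t³) has coefficients 1,1,1,1,0,0,0,0 for degrees 0…7.
Finally multiplying by (1 + t³)⁴, the product of all factors after the first has coefficients 1,1,1,5,4,4,10,6 for degrees 0…7.
[t⁷] = 2·6 − 1·10 + 1·4 = 6.

6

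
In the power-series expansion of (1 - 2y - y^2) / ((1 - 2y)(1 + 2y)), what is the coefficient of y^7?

The denominator gives the recurrence a_n = 4a_(n−2) for n ≥ 3; the numerator fixes a_0 = 1, a_1 = -2, a_2 = 3.
Iterating: 1, -2, 3, -8, 12, -32, 48, -128, so a_7 = -128.

-128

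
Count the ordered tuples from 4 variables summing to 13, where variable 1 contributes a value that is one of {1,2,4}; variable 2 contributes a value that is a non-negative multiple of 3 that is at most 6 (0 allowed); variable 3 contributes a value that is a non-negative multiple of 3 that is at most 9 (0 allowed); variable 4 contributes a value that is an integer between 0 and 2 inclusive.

The generating function for the choices is (q + q² + q⁴)·(1 + q³ + q⁶)·(1 + q³ + q⁶ + q⁹)·(1 + q + q²); the count is [q¹³].
(q + q² + q⁴) has coefficients 0,1,1,0,1 for degrees 0…4.
(1 + q³ + q⁶) has coefficients 1,0,0,1,0,0,1,0,0,0,0,0,0,0 for degrees 0…13.
Multiplying by (1 + q³ + q⁶ + q⁹) gives running coefficients 1,0,0,2,0,0,3,0,0,3,0,0,2,0 for degrees 0…13.
Finally multiplying by (1 + q + q²), the product of all factors after the first has coefficients 1,1,1,2,2,2,3,3,3,3,3,3,2,2 for degrees 0…13.
[q¹³] = 1·2 + 1·3 + 1·3 = 8.

8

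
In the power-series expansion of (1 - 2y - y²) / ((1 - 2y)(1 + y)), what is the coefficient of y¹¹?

-342

The denominator gives the recurrence a_n = a_(n−1) + 2a_(n−2) for n ≥ 3; the numerator fixes a_0 = 1, a_1 = -1, a_2 = 0.
Iterating: 1, -1, 0, -2, -2, -6, -10, -22, -42, -86, -170, -342, so a_11 = -342.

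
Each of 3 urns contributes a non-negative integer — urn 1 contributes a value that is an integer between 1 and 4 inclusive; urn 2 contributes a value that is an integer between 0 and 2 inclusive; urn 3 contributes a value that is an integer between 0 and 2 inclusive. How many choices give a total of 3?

The generating function for the choices is (x + x^2 + x^3 + x^4)·(1 + x + x^2)·(1 + x + x^2); the count is [x^3].
(x + x^2 + x^3 + x^4) has coefficients 0,1,1,1 for degrees 0…3.
(1 + x + x^2) has coefficients 1,1,1,0 for degrees 0…3.
Finally multiplying by (1 + x + x^2), the product of all factors after the first has coefficients 1,2,3,2 for degrees 0…3.
[x^3] = 1·3 + 1·2 + 1·1 = 6.

6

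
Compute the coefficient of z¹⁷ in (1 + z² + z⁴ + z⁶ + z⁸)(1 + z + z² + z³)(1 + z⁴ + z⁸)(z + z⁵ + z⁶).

11

(1 + z² + z⁴ + z⁶ + z⁸) has coefficients 1,0,1,0,1,0,1,0,1 for degrees 0…8.
(1 + z + z² + z³) has coefficients 1,1,1,1,0,0,0,0,0,0,0,0,0,0,0,0,0,0 for degrees 0…17.
Multiplying by (1 + z⁴ + z⁸) gives running coefficients 1,1,1,1,1,1,1,1,1,1,1,1,0,0,0,0,0,0 for degrees 0…17.
Finally multiplying by (z + z⁵ + z⁶), the product of all factors after the first has coefficients 0,1,1,1,1,2,3,3,3,3,3,3,3,2,2,2,2,1 for degrees 0…17.
[z¹⁷] = 1·1 + 1·2 + 1·2 + 1·3 + 1·3 = 11.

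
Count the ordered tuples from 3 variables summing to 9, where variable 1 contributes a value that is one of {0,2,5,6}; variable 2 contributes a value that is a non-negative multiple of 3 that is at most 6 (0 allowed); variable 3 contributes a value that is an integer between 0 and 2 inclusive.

3

The generating function for the choices is (1 + q² + q⁵ + q⁶)·(1 + q³ + q⁶)·(1 + q + q²); the count is [q⁹].
(1 + q² + q⁵ + q⁶) has coefficients 1,0,1,0,0,1,1 for degrees 0…6.
(1 + q³ + q⁶) has coefficients 1,0,0,1,0,0,1,0,0,0 for degrees 0…9.
Finally multiplying by (1 + q + q²), the product of all factors after the first has coefficients 1,1,1,1,1,1,1,1,1,0 for degrees 0…9.
[q⁹] = 1·0 + 1·1 + 1·1 + 1·1 = 3.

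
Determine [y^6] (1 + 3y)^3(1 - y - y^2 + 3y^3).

81

(1 + 3y)^3 has coefficients 1,9,27,27 for degrees 0…3.
(1 - y - y^2 + 3y^3) has coefficients 1,-1,-1,3,0,0,0 for degrees 0…6.
[y^6] = 1·0 + 9·0 + 27·0 + 27·3 = 81.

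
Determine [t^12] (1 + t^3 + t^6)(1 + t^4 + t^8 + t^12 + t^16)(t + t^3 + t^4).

(1 + t^3 + t^6) has coefficients 1,0,0,1,0,0,1 for degrees 0…6.
(1 + t^4 + t^8 + t^12 + t^16) has coefficients 1,0,0,0,1,0,0,0,1,0,0,0,1 for degrees 0…12.
Finally multiplying by (t + t^3 + t^4), the product of all factors after the first has coefficients 0,1,0,1,1,1,0,1,1,1,0,1,1 for degrees 0…12.
[t^12] = 1·1 + 1·1 + 1·0 = 2.

2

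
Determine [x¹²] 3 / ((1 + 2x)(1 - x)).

Partial fractions give a closed form: a_n = (2)·(-2)^n + (1)·1^n.
At n = 12: a_12 = 8193.

8193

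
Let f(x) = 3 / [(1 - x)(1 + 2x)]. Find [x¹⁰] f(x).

Partial fractions give a closed form: a_n = (1)·1^n + (2)·(-2)^n.
At n = 10: a_10 = 2049.

2049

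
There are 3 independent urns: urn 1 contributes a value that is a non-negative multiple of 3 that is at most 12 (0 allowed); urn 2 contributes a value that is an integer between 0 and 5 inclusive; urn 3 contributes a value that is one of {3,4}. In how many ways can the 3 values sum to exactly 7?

4

The generating function for the choices is (1 + y³ + y⁶ + y⁹ + y¹²)·(1 + y + y² + y³ + y⁴ + y⁵)·(y³ + y⁴); the count is [y⁷].
(1 + y³ + y⁶ + y⁹ + y¹²) has coefficients 1,0,0,1,0,0,1,0 for degrees 0…7.
(1 + y + y² + y³ + y⁴ + y⁵) has coefficients 1,1,1,1,1,1,0,0 for degrees 0…7.
Finally multiplying by (y³ + y⁴), the product of all factors after the first has coefficients 0,0,0,1,2,2,2,2 for degrees 0…7.
[y⁷] = 1·2 + 1·2 + 1·0 = 4.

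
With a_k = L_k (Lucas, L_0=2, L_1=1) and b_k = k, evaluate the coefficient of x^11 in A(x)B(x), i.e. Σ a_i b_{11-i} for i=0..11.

Write out a_i and b_{11-i} for i = 0,…,11 and sum the products.
Σ = 2·11 + 1·10 + 3·9 + 4·8 + 7·7 + 11·6 + 18·5 + 29·4 + 47·3 + 76·2 + 123·1 + 199·0 = 828.

828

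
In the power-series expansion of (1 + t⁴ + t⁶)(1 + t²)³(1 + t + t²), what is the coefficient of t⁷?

5

(1 + t⁴ + t⁶) has coefficients 1,0,0,0,1,0,1 for degrees 0…6.
(1 + t²)³ has coefficients 1,0,3,0,3,0,1,0 for degrees 0…7.
Finally multiplying by (1 + t + t²), the product of all factors after the first has coefficients 1,1,4,3,6,3,4,1 for degrees 0…7.
[t⁷] = 1·1 + 1·3 + 1·1 = 5.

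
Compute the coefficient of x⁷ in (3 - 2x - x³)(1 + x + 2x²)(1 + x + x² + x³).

-3

(3 - 2x - x³) has coefficients 3,-2,0,-1 for degrees 0…3.
(1 + x + 2x²) has coefficients 1,1,2,0,0,0,0,0 for degrees 0…7.
Finally multiplying by (1 + x + x² + x³), the product of all factors after the first has coefficients 1,2,4,4,3,2,0,0 for degrees 0…7.
[x⁷] = 3·0 − 2·0 − 1·3 = -3.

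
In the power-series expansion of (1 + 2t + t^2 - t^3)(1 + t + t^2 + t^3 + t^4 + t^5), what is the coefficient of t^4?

3

(1 + 2t + t^2 - t^3) has coefficients 1,2,1,-1 for degrees 0…3.
(1 + t + t^2 + t^3 + t^4 + t^5) has coefficients 1,1,1,1,1 for degrees 0…4.
[t^4] = 1·1 + 2·1 + 1·1 − 1·1 = 3.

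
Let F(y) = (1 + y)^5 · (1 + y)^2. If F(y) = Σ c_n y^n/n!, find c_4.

840

The EGF product rule gives c_4 = Σ_{k_1+k_2=4} C(4; k_1,k_2) · ∏ g_i(k_i), where (1+y)^5 gives the falling factorial (5)_k; (1+y)^2 gives the falling factorial (2)_k.
g_1(k) for k = 0…4: 1, 5, 20, 60, 120.
g_2(k) for k = 0…4: 1, 2, 2, 0, 0.
c_4 = Σ_k C(4,k)·g_1(k)·g_2(4−k) = 6·20·2 + 4·60·2 + 1·120·1 = 240 + 480 + 120 = 840.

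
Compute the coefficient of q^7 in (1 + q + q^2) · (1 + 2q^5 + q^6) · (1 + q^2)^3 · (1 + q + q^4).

20

(1 + q + q^2) has coefficients 1,1,1 for degrees 0…2.
(1 + 2q^5 + q^6) has coefficients 1,0,0,0,0,2,1,0 for degrees 0…7.
Multiplying by (1 + q^2)^3 gives running coefficients 1,0,3,0,3,2,2,6 for degrees 0…7.
Finally multiplying by (1 + q + q^4), the product of all factors after the first has coefficients 1,1,3,3,4,5,7,8 for degrees 0…7.
[q^7] = 1·8 + 1·7 + 1·5 = 20.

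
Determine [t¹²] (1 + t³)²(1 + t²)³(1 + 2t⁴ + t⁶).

(1 + t³)² has coefficients 1,0,0,2,0,0,1 for degrees 0…6.
(1 + t²)³ has coefficients 1,0,3,0,3,0,1,0,0,0,0,0,0 for degrees 0…12.
Finally multiplying by (1 + 2t⁴ + t⁶), the product of all factors after the first has coefficients 1,0,3,0,5,0,8,0,9,0,5,0,1 for degrees 0…12.
[t¹²] = 1·1 + 2·0 + 1·8 = 9.

9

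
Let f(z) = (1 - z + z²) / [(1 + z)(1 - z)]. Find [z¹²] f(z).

The denominator gives the recurrence a_n = a_(n−2) for n ≥ 3; the numerator fixes a_0 = 1, a_1 = -1, a_2 = 2.
Iterating: 1, -1, 2, -1, 2, -1, 2, -1, 2, -1, 2, -1, 2, so a_12 = 2.

2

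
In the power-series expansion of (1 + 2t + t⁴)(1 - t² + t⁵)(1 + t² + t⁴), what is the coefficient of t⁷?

(1 + 2t + t⁴) has coefficients 1,2,0,0,1 for degrees 0…4.
(1 - t² + t⁵) has coefficients 1,0,-1,0,0,1,0,0 for degrees 0…7.
Finally multiplying by (1 + t² + t⁴), the product of all factors after the first has coefficients 1,0,0,0,0,1,-1,1 for degrees 0…7.
[t⁷] = 1·1 + 2·(-1) + 1·0 = -1.

-1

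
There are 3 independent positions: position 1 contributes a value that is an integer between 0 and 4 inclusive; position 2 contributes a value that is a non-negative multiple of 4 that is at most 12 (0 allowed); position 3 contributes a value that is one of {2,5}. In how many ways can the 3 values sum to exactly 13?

3

The generating function for the choices is (1 + z + z^2 + z^3 + z^4)·(1 + z^4 + z^8 + z^12)·(z^2 + z^5); the count is [z^13].
(1 + z + z^2 + z^3 + z^4) has coefficients 1,1,1,1,1 for degrees 0…4.
(1 + z^4 + z^8 + z^12) has coefficients 1,0,0,0,1,0,0,0,1,0,0,0,1,0 for degrees 0…13.
Finally multiplying by (z^2 + z^5), the product of all factors after the first has coefficients 0,0,1,0,0,1,1,0,0,1,1,0,0,1 for degrees 0…13.
[z^13] = 1·1 + 1·0 + 1·0 + 1·1 + 1·1 = 3.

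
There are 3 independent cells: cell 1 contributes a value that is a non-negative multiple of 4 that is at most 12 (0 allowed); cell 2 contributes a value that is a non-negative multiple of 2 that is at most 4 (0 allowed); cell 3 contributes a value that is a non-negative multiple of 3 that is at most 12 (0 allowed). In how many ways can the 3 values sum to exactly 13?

The generating function for the choices is (1 + z^4 + z^8 + z^12)·(1 + z^2 + z^4)·(1 + z^3 + z^6 + z^9 + z^12); the count is [z^13].
(1 + z^4 + z^8 + z^12) has coefficients 1,0,0,0,1,0,0,0,1,0,0,0,1 for degrees 0…12.
(1 + z^2 + z^4) has coefficients 1,0,1,0,1,0,0,0,0,0,0,0,0,0 for degrees 0…13.
Finally multiplying by (1 + z^3 + z^6 + z^9 + z^12), the product of all factors after the first has coefficients 1,0,1,1,1,1,1,1,1,1,1,1,1,1 for degrees 0…13.
[z^13] = 1·1 + 1·1 + 1·1 + 1·0 = 3.

3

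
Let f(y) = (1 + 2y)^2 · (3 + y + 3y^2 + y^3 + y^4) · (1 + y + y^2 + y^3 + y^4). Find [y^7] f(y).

46

(1 + 2y)^2 has coefficients 1,4,4 for degrees 0…2.
(3 + y + 3y^2 + y^3 + y^4) has coefficients 3,1,3,1,1,0,0,0 for degrees 0…7.
Finally multiplying by (1 + y + y^2 + y^3 + y^4), the product of all factors after the first has coefficients 3,4,7,8,9,6,5,2 for degrees 0…7.
[y^7] = 1·2 + 4·5 + 4·6 = 46.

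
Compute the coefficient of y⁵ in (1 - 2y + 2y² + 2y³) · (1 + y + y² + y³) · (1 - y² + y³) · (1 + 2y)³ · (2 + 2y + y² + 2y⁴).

179

(1 - 2y + 2y² + 2y³) has coefficients 1,-2,2,2 for degrees 0…3.
(1 + y + y² + y³) has coefficients 1,1,1,1,0,0 for degrees 0…5.
Multiplying by (1 - y² + y³) gives running coefficients 1,1,0,1,0,0 for degrees 0…5.
Multiplying by (1 + 2y)³ gives running coefficients 1,7,18,21,14,12 for degrees 0…5.
Finally multiplying by (2 + 2y + y² + 2y⁴), the product of all factors after the first has coefficients 2,16,51,85,90,87 for degrees 0…5.
[y⁵] = 1·87 − 2·90 + 2·85 + 2·51 = 179.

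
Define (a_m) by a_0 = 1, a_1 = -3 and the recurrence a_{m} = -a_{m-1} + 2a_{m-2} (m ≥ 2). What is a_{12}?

The ordinary generating function has denominator 1 + y - 2y^2.
Iterating the recurrence: a_0,…,a_{12} = 1, -3, 5, -11, 21, -43, 85, -171, 341, -683, 1365, -2731, 5461.

5461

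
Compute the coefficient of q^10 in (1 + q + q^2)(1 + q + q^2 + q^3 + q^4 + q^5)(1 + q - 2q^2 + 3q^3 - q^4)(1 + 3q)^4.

(1 + q + q^2) has coefficients 1,1,1 for degrees 0…2.
(1 + q + q^2 + q^3 + q^4 + q^5) has coefficients 1,1,1,1,1,1,0,0,0,0,0 for degrees 0…10.
Multiplying by (1 + q - 2q^2 + 3q^3 - q^4) gives running coefficients 1,2,0,3,2,2,1,0,2,-1,0 for degrees 0…10.
Finally multiplying by (1 + 3q)^4, the product of all factors after the first has coefficients 1,14,78,219,335,350,457,579,434,293,177 for degrees 0…10.
[q^10] = 1·177 + 1·293 + 1·434 = 904.

904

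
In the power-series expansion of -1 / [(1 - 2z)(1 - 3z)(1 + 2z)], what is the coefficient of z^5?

-399

Partial fractions give a closed form: a_n = (1)·2^n + (-9/5)·3^n + (-1/5)·(-2)^n.
At n = 5: a_5 = -399.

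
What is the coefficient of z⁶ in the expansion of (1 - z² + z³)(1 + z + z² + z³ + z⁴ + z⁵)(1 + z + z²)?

2

(1 - z² + z³) has coefficients 1,0,-1,1 for degrees 0…3.
(1 + z + z² + z³ + z⁴ + z⁵) has coefficients 1,1,1,1,1,1,0 for degrees 0…6.
Finally multiplying by (1 + z + z²), the product of all factors after the first has coefficients 1,2,3,3,3,3,2 for degrees 0…6.
[z⁶] = 1·2 − 1·3 + 1·3 = 2.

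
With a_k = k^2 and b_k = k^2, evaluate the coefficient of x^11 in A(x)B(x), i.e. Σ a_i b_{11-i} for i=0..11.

The convolution is the x^11 coefficient of A(x)B(x).
Σ = 0·121 + 1·100 + 4·81 + 9·64 + 16·49 + 25·36 + 36·25 + 49·16 + 64·9 + 81·4 + 100·1 + 121·0 = 5368.

5368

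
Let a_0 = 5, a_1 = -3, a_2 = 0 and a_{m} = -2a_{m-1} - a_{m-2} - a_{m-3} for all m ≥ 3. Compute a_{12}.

560

The ordinary generating function has denominator 1 + 2q + q^2 + q^3.
Iterating the recurrence: a_0,…,a_{12} = 5, -3, 0, -2, 7, -12, 19, -33, 59, -104, 182, -319, 560.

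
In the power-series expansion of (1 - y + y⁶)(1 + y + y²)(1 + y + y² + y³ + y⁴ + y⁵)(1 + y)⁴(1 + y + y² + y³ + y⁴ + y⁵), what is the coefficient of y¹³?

(1 - y + y⁶) has coefficients 1,-1,0,0,0,0,1 for degrees 0…6.
(1 + y + y²) has coefficients 1,1,1,0,0,0,0,0,0,0,0,0,0,0 for degrees 0…13.
Multiplying by (1 + y + y² + y³ + y⁴ + y⁵) gives running coefficients 1,2,3,3,3,3,2,1,0,0,0,0,0,0 for degrees 0…13.
Multiplying by (1 + y)⁴ gives running coefficients 1,6,17,31,42,47,47,42,31,17,6,1,0,0 for degrees 0…13.
Finally multiplying by (1 + y + y² + y³ + y⁴ + y⁵), the product of all factors after the first has coefficients 1,7,24,55,97,144,190,226,240,226,190,144,97,55 for degrees 0…13.
[y¹³] = 1·55 − 1·97 + 1·226 = 184.

184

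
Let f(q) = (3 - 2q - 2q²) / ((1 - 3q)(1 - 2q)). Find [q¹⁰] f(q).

370905

The denominator gives the recurrence a_n = 5a_(n−1) − 6a_(n−2) for n ≥ 3; the numerator fixes a_0 = 3, a_1 = 13, a_2 = 45.
Iterating: 3, 13, 45, 147, 465, 1443, 4425, 13467, 40785, 123123, 370905, so a_10 = 370905.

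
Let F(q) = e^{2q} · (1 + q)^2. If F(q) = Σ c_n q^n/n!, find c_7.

2368

The EGF product rule gives c_7 = Σ_{k_1+k_2=7} C(7; k_1,k_2) · ∏ g_i(k_i), where e^{2q} gives (2)^k; (1+q)^2 gives the falling factorial (2)_k.
g_1(k) for k = 0…7: 1, 2, 4, 8, 16, 32, 64, 128.
g_2(k) for k = 0…7: 1, 2, 2, 0, 0, 0, 0, 0.
c_7 = Σ_k C(7,k)·g_1(k)·g_2(7−k) = 21·32·2 + 7·64·2 + 1·128·1 = 1344 + 896 + 128 = 2368.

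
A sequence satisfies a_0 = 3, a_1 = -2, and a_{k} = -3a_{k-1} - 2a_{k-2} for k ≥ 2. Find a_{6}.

-60

The ordinary generating function has denominator 1 + 3t + 2t^2.
Iterating the recurrence: a_0,…,a_{6} = 3, -2, 0, 4, -12, 28, -60.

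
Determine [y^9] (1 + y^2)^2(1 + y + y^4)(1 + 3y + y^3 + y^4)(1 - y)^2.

(1 + y^2)^2 has coefficients 1,0,2,0,1 for degrees 0…4.
(1 + y + y^4) has coefficients 1,1,0,0,1,0,0,0,0,0 for degrees 0…9.
Multiplying by (1 + 3y + y^3 + y^4) gives running coefficients 1,4,3,1,3,4,0,1,1,0 for degrees 0…9.
Finally multiplying by (1 - y)^2, the product of all factors after the first has coefficients 1,2,-4,-1,4,-1,-5,5,-1,-1 for degrees 0…9.
[y^9] = 1·(-1) + 2·5 + 1·(-1) = 8.

8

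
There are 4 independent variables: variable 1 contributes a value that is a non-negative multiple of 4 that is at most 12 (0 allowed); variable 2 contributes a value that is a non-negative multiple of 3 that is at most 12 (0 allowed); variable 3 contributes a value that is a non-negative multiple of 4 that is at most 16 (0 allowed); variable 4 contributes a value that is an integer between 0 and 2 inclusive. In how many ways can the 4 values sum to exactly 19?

11

The generating function for the choices is (1 + y⁴ + y⁸ + y¹²)·(1 + y³ + y⁶ + y⁹ + y¹²)·(1 + y⁴ + y⁸ + y¹² + y¹⁶)·(1 + y + y²); the count is [y¹⁹].
(1 + y⁴ + y⁸ + y¹²) has coefficients 1,0,0,0,1,0,0,0,1,0,0,0,1 for degrees 0…12.
(1 + y³ + y⁶ + y⁹ + y¹²) has coefficients 1,0,0,1,0,0,1,0,0,1,0,0,1,0,0,0,0,0,0,0 for degrees 0…19.
Multiplying by (1 + y⁴ + y⁸ + y¹² + y¹⁶) gives running coefficients 1,0,0,1,1,0,1,1,1,1,1,1,2,1,1,1,2,1,1,1 for degrees 0…19.
Finally multiplying by (1 + y + y²), the product of all factors after the first has coefficients 1,1,1,1,2,2,2,2,3,3,3,3,4,4,4,3,4,4,4,3 for degrees 0…19.
[y¹⁹] = 1·3 + 1·3 + 1·3 + 1·2 = 11.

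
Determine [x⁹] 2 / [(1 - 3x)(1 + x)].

Partial fractions give a closed form: a_n = (3/2)·3^n + (1/2)·(-1)^n.
At n = 9: a_9 = 29524.

29524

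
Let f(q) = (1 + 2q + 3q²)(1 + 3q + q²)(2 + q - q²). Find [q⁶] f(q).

-3

(1 + 2q + 3q²) has coefficients 1,2,3 for degrees 0…2.
(1 + 3q + q²) has coefficients 1,3,1,0,0,0,0 for degrees 0…6.
Finally multiplying by (2 + q - q²), the product of all factors after the first has coefficients 2,7,4,-2,-1,0,0 for degrees 0…6.
[q⁶] = 1·0 + 2·0 + 3·(-1) = -3.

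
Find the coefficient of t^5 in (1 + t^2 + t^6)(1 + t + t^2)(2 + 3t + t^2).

(1 + t^2 + t^6) has coefficients 1,0,1,0,0,0 for degrees 0…5.
(1 + t + t^2) has coefficients 1,1,1,0,0,0 for degrees 0…5.
Finally multiplying by (2 + 3t + t^2), the product of all factors after the first has coefficients 2,5,6,4,1,0 for degrees 0…5.
[t^5] = 1·0 + 1·4 = 4.

4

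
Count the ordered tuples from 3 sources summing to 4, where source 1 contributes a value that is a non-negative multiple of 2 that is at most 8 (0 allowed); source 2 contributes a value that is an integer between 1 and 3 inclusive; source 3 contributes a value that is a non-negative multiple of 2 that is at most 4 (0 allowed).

2

The generating function for the choices is (1 + t² + t⁴ + t⁶ + t⁸)·(t + t² + t³)·(1 + t² + t⁴); the count is [t⁴].
(1 + t² + t⁴ + t⁶ + t⁸) has coefficients 1,0,1,0,1 for degrees 0…4.
(t + t² + t³) has coefficients 0,1,1,1,0 for degrees 0…4.
Finally multiplying by (1 + t² + t⁴), the product of all factors after the first has coefficients 0,1,1,2,1 for degrees 0…4.
[t⁴] = 1·1 + 1·1 + 1·0 = 2.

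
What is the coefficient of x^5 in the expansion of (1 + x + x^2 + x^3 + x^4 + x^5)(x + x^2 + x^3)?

3

(1 + x + x^2 + x^3 + x^4 + x^5) has coefficients 1,1,1,1,1,1 for degrees 0…5.
(x + x^2 + x^3) has coefficients 0,1,1,1,0,0 for degrees 0…5.
[x^5] = 1·0 + 1·0 + 1·1 + 1·1 + 1·1 + 1·0 = 3.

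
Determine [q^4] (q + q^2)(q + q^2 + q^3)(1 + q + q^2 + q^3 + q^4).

5

(q + q^2) has coefficients 0,1,1 for degrees 0…2.
(q + q^2 + q^3) has coefficients 0,1,1,1,0 for degrees 0…4.
Finally multiplying by (1 + q + q^2 + q^3 + q^4), the product of all factors after the first has coefficients 0,1,2,3,3 for degrees 0…4.
[q^4] = 1·3 + 1·2 = 5.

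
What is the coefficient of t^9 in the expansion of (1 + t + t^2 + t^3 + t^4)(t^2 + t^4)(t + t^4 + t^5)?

5

(1 + t + t^2 + t^3 + t^4) has coefficients 1,1,1,1,1 for degrees 0…4.
(t^2 + t^4) has coefficients 0,0,1,0,1,0,0,0,0,0 for degrees 0…9.
Finally multiplying by (t + t^4 + t^5), the product of all factors after the first has coefficients 0,0,0,1,0,1,1,1,1,1 for degrees 0…9.
[t^9] = 1·1 + 1·1 + 1·1 + 1·1 + 1·1 = 5.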